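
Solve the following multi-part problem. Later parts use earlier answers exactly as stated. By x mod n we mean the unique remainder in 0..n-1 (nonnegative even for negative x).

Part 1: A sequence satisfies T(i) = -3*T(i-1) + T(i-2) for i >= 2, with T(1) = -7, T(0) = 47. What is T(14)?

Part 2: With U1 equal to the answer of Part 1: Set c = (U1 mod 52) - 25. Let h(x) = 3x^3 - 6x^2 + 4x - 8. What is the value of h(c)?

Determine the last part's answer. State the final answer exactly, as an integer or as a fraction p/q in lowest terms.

Part 1: T(2) = -3*(-7) + 1*(47) = 68; iterating: T(2)=68, T(3)=-211, T(4)=701, T(5)=-2314, T(6)=7643, T(7)=-25243, T(8)=83372, T(9)=-275359, T(10)=909449, T(11)=-3003706, T(12)=9920567, T(13)=-32765407, T(14)=108216788; answer 108216788
Part 2: U1 = 108216788; c = -21; 3*(-21)^3 - 6*(-21)^2 + 4*(-21)^1 - 8 = (-27783) + (-2646) + (-84) + (-8) = -30521; answer -30521

-30521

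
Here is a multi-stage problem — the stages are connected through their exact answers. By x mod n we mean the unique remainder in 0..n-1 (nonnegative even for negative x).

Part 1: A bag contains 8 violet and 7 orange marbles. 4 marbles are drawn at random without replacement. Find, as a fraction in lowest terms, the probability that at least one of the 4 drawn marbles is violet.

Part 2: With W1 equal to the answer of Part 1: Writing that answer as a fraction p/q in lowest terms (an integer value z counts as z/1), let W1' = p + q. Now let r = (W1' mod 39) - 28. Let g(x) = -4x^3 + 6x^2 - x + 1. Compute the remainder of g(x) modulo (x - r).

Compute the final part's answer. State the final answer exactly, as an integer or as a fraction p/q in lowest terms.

Part 1: total draws C(15,4) = 1365; complement C(7,4) = 35; favorable 1365 - 35 = 1330; P = 38/39; answer 38/39
Part 2: W1 = 38/39; threaded value p + q = 77; r = 10; remainder = value at the root: -4*(10)^3 + 6*(10)^2 - 1*(10)^1 + 1 = (-4000) + (600) + (-10) + (1) = -3409; answer -3409

-3409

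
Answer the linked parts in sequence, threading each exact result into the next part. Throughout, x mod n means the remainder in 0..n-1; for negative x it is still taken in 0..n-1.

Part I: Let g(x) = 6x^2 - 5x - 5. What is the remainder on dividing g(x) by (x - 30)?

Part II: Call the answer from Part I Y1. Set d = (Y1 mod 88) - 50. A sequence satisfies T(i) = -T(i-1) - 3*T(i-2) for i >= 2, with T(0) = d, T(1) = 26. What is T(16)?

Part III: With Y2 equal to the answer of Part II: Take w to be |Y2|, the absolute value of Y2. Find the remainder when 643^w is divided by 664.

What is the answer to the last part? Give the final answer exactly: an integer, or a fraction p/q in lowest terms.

425

Part I: remainder = value at the root: 6*(30)^2 - 5*(30)^1 - 5 = (5400) + (-150) + (-5) = 5245; answer 5245
Part II: Y1 = 5245; d = 3; T(2) = -1*(26) - 3*(3) = -35; iterating: T(2)=-35, T(3)=-43, T(4)=148, T(5)=-19, T(6)=-425, T(7)=482, T(8)=793, T(9)=-2239, T(10)=-140, T(11)=6857, T(12)=-6437, T(13)=-14134, T(14)=33445, T(15)=8957, T(16)=-109292; answer -109292
Part III: Y2 = -109292; w = 109292; squarings mod 664: 643^1=643, 643^2=441, 643^4=593, 643^8=393, 643^16=401, 643^32=113, 643^64=153, 643^128=169, 643^256=9, 643^512=81, 643^1024=585, 643^2048=265, 643^4096=505, 643^8192=49, 643^16384=409, 643^32768=617, 643^65536=217; 643^109292 = 643^4 * 643^8 * 643^32 * 643^64 * 643^128 * 643^512 * 643^2048 * 643^8192 * 643^32768 * 643^65536 = 425 (mod 664); answer 425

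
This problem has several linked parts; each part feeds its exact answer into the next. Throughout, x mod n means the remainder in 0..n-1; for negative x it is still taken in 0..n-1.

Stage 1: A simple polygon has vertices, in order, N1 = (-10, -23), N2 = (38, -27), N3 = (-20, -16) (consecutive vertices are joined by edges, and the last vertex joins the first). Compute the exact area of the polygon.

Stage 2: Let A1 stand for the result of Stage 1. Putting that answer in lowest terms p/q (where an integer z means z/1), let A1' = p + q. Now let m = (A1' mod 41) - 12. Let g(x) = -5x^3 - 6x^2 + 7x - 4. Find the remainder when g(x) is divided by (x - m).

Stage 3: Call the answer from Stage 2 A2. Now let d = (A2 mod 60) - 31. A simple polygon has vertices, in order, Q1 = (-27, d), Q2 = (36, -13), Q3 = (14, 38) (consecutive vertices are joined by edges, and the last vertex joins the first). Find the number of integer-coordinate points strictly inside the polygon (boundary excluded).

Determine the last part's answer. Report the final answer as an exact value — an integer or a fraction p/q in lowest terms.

1575

Stage 1: cross terms: (-10*-27 - 38*-23)=1144, (38*-16 - -20*-27)=-1148, (-20*-23 - -10*-16)=300; twice the area = |296| = 296; area = 148; answer 148
Stage 2: A1 = 148; threaded value p + q = 149; m = 14; remainder = value at the root: -5*(14)^3 - 6*(14)^2 + 7*(14)^1 - 4 = (-13720) + (-1176) + (98) + (-4) = -14802; answer -14802
Stage 3: A2 = -14802; d = -13; cross terms: (-27*-13 - 36*-13)=819, (36*38 - 14*-13)=1550, (14*-13 - -27*38)=844; twice the area = |3213| = 3213; area = 3213/2; boundary points = 63 + 1 + 1 = 65; strictly interior points = area - boundary/2 + 1 = 1575; answer 1575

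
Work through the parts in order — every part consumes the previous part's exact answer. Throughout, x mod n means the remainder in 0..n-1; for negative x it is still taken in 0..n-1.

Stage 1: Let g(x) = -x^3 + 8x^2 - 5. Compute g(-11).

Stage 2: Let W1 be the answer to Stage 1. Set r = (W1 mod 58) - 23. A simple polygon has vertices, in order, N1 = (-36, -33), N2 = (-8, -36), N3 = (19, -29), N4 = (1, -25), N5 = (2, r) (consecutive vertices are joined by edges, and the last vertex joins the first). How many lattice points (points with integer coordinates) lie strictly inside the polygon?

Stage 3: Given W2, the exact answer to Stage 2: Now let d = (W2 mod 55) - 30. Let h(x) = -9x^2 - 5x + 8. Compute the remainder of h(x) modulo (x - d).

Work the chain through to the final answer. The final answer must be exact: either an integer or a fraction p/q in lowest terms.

-58

Stage 1: -1*(-11)^3 + 8*(-11)^2 - 5 = (1331) + (968) + (-5) = 2294; answer 2294
Stage 2: W1 = 2294; r = 9; cross terms: (-36*-36 - -8*-33)=1032, (-8*-29 - 19*-36)=916, (19*-25 - 1*-29)=-446, (1*9 - 2*-25)=59, (2*-33 - -36*9)=258; twice the area = |1819| = 1819; area = 1819/2; boundary points = 1 + 1 + 2 + 1 + 2 = 7; strictly interior points = area - boundary/2 + 1 = 907; answer 907
Stage 3: W2 = 907; d = -3; remainder = value at the root: -9*(-3)^2 - 5*(-3)^1 + 8 = (-81) + (15) + (8) = -58; answer -58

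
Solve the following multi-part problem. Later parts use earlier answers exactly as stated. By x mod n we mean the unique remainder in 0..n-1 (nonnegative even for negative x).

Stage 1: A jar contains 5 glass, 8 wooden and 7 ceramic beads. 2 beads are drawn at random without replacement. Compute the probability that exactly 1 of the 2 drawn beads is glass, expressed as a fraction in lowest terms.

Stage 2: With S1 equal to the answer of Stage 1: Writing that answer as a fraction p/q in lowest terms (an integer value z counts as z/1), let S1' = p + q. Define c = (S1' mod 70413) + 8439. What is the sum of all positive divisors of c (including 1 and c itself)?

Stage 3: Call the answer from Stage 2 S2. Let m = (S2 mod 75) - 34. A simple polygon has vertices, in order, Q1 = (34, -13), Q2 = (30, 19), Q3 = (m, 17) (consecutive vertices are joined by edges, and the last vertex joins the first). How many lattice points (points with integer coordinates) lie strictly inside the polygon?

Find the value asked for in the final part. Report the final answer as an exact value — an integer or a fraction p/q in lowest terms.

Stage 1: total draws C(20,2) = 190; favorable C(5,1)*C(15,1) = 75; P = 15/38; answer 15/38
Stage 2: S1 = 15/38; threaded value p + q = 53; c = 8492; 8492 = 2^2 * 11 * 193; sigma = (1 + 2 + 4) * (1 + 11) * (1 + 193) = 7 * 12 * 194 = 16296; answer 16296
Stage 3: S2 = 16296; m = -13; cross terms: (34*19 - 30*-13)=1036, (30*17 - -13*19)=757, (-13*-13 - 34*17)=-409; twice the area = |1384| = 1384; area = 692; boundary points = 4 + 1 + 1 = 6; strictly interior points = area - boundary/2 + 1 = 690; answer 690

690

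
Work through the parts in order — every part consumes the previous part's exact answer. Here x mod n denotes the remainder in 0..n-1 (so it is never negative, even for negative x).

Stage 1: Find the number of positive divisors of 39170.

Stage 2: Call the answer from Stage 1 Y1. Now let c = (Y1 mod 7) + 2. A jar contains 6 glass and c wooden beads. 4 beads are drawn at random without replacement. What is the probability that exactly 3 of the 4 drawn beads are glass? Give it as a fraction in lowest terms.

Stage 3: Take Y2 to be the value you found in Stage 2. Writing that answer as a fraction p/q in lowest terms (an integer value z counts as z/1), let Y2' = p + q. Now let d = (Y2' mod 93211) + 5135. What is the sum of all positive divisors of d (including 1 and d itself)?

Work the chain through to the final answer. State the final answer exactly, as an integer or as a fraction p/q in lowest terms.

Stage 1: 39170 = 2 * 5 * 3917; number of divisors = (1+1) * (1+1) * (1+1) = 8; answer 8
Stage 2: Y1 = 8; c = 3; total draws C(9,4) = 126; favorable C(6,3)*C(3,1) = 60; P = 10/21; answer 10/21
Stage 3: Y2 = 10/21; threaded value p + q = 31; d = 5166; 5166 = 2 * 3^2 * 7 * 41; sigma = (1 + 2) * (1 + 3 + 9) * (1 + 7) * (1 + 41) = 3 * 13 * 8 * 42 = 13104; answer 13104

13104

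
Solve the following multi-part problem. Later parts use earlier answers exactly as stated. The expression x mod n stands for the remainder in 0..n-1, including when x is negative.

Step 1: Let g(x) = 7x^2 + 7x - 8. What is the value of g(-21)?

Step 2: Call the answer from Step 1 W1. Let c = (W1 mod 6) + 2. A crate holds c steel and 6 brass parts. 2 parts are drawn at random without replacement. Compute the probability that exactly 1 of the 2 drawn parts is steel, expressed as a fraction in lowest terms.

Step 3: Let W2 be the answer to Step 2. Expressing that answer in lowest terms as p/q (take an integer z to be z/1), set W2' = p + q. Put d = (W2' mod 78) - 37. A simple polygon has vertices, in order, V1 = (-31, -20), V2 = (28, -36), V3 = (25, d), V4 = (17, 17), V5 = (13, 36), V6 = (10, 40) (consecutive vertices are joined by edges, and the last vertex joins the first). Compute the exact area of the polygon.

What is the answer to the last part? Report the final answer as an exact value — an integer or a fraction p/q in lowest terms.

Step 1: 7*(-21)^2 + 7*(-21)^1 - 8 = (3087) + (-147) + (-8) = 2932; answer 2932
Step 2: W1 = 2932; c = 6; total draws C(12,2) = 66; favorable C(6,1)*C(6,1) = 36; P = 6/11; answer 6/11
Step 3: W2 = 6/11; threaded value p + q = 17; d = -20; cross terms: (-31*-36 - 28*-20)=1676, (28*-20 - 25*-36)=340, (25*17 - 17*-20)=765, (17*36 - 13*17)=391, (13*40 - 10*36)=160, (10*-20 - -31*40)=1040; twice the area = |4372| = 4372; area = 2186; answer 2186

2186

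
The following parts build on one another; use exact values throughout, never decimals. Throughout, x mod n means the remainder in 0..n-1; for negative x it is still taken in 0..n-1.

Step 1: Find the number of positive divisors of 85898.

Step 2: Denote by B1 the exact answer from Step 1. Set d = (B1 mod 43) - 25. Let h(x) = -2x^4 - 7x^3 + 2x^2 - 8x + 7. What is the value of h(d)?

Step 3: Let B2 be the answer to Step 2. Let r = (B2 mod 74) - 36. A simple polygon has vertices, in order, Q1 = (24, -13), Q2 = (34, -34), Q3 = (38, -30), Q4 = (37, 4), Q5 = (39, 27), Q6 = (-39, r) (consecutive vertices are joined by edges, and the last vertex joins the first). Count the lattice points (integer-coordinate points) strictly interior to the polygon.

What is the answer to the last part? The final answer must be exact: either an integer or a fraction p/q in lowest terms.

1597

Step 1: 85898 = 2 * 29 * 1481; number of divisors = (1+1) * (1+1) * (1+1) = 8; answer 8
Step 2: B1 = 8; d = -17; -2*(-17)^4 - 7*(-17)^3 + 2*(-17)^2 - 8*(-17)^1 + 7 = (-167042) + (34391) + (578) + (136) + (7) = -131930; answer -131930
Step 3: B2 = -131930; r = -24; cross terms: (24*-34 - 34*-13)=-374, (34*-30 - 38*-34)=272, (38*4 - 37*-30)=1262, (37*27 - 39*4)=843, (39*-24 - -39*27)=117, (-39*-13 - 24*-24)=1083; twice the area = |3203| = 3203; area = 3203/2; boundary points = 1 + 4 + 1 + 1 + 3 + 1 = 11; strictly interior points = area - boundary/2 + 1 = 1597; answer 1597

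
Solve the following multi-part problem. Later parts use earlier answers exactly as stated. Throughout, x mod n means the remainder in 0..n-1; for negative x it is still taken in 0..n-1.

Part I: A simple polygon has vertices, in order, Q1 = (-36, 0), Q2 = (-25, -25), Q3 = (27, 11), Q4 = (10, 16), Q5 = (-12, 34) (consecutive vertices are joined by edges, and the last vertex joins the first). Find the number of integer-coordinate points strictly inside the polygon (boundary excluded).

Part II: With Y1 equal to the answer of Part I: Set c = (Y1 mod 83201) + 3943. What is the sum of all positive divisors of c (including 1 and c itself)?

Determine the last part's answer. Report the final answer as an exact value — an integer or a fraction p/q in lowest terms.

15232

Part I: cross terms: (-36*-25 - -25*0)=900, (-25*11 - 27*-25)=400, (27*16 - 10*11)=322, (10*34 - -12*16)=532, (-12*0 - -36*34)=1224; twice the area = |3378| = 3378; area = 1689; boundary points = 1 + 4 + 1 + 2 + 2 = 10; strictly interior points = area - boundary/2 + 1 = 1685; answer 1685
Part II: Y1 = 1685; c = 5628; 5628 = 2^2 * 3 * 7 * 67; sigma = (1 + 2 + 4) * (1 + 3) * (1 + 7) * (1 + 67) = 7 * 4 * 8 * 68 = 15232; answer 15232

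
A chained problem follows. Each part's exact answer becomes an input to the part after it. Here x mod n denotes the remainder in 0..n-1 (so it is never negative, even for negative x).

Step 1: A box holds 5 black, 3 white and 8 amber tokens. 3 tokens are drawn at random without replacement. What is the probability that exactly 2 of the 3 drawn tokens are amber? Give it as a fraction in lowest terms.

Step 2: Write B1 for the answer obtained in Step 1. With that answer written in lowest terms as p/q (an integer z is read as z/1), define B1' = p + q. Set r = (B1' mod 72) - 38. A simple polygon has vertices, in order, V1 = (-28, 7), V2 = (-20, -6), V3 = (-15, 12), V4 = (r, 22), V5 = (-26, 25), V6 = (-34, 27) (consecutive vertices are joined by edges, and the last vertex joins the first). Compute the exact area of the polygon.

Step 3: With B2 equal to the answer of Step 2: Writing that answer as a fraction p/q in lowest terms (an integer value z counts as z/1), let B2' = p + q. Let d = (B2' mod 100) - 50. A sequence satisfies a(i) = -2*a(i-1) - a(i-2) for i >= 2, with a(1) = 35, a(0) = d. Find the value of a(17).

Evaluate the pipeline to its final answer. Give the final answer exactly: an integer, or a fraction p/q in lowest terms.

Step 1: total draws C(16,3) = 560; favorable C(8,2)*C(8,1) = 224; P = 2/5; answer 2/5
Step 2: B1 = 2/5; threaded value p + q = 7; r = -31; cross terms: (-28*-6 - -20*7)=308, (-20*12 - -15*-6)=-330, (-15*22 - -31*12)=42, (-31*25 - -26*22)=-203, (-26*27 - -34*25)=148, (-34*7 - -28*27)=518; twice the area = |483| = 483; area = 483/2; answer 483/2
Step 3: B2 = 483/2; threaded value p + q = 485; d = 35; a(2) = -2*(35) - 1*(35) = -105; iterating: a(2)=-105, a(3)=175, a(4)=-245, a(5)=315, a(6)=-385, a(7)=455, a(8)=-525, a(9)=595, a(10)=-665, a(11)=735, a(12)=-805, a(13)=875, a(14)=-945, a(15)=1015, a(16)=-1085, a(17)=1155; answer 1155

1155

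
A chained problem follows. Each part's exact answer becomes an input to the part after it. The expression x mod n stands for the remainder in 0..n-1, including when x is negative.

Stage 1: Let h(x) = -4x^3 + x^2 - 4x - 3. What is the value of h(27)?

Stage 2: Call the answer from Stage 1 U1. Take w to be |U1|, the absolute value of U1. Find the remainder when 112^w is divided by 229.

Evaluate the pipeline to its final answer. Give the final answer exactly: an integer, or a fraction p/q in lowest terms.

Stage 1: -4*(27)^3 + 1*(27)^2 - 4*(27)^1 - 3 = (-78732) + (729) + (-108) + (-3) = -78114; answer -78114
Stage 2: U1 = -78114; w = 78114; squarings mod 229: 112^1=112, 112^2=178, 112^4=82, 112^8=83, 112^16=19, 112^32=132, 112^64=20, 112^128=171, 112^256=158, 112^512=3, 112^1024=9, 112^2048=81, 112^4096=149, 112^8192=217, 112^16384=144, 112^32768=126, 112^65536=75; 112^78114 = 112^2 * 112^32 * 112^256 * 112^4096 * 112^8192 * 112^65536 = 26 (mod 229); answer 26

26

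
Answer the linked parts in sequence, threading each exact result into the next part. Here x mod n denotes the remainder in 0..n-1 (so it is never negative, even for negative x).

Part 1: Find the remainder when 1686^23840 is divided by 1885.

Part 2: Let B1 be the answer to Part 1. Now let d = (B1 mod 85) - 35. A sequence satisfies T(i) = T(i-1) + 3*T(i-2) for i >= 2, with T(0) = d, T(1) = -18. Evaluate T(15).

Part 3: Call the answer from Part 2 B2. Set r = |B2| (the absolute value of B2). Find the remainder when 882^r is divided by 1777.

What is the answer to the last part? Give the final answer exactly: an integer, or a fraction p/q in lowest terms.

Part 1: squarings mod 1885: 1686^1=1686, 1686^2=16, 1686^4=256, 1686^8=1446, 1686^16=451, 1686^32=1706, 1686^64=1881, 1686^128=16, 1686^256=256, 1686^512=1446, 1686^1024=451, 1686^2048=1706, 1686^4096=1881, 1686^8192=16, 1686^16384=256; 1686^23840 = 1686^32 * 1686^256 * 1686^1024 * 1686^2048 * 1686^4096 * 1686^16384 = 861 (mod 1885); answer 861
Part 2: B1 = 861; d = -24; T(2) = 1*(-18) + 3*(-24) = -90; iterating: T(2)=-90, T(3)=-144, T(4)=-414, T(5)=-846, T(6)=-2088, T(7)=-4626, T(8)=-10890, T(9)=-24768, T(10)=-57438, T(11)=-131742, T(12)=-304056, T(13)=-699282, T(14)=-1611450, T(15)=-3709296; answer -3709296
Part 3: B2 = -3709296; r = 3709296; squarings mod 1777: 882^1=882, 882^2=1375, 882^4=1674, 882^8=1724, 882^16=1032, 882^32=601, 882^64=470, 882^128=552, 882^256=837, 882^512=431, 882^1024=953, 882^2048=162, 882^4096=1366, 882^8192=106, 882^16384=574, 882^32768=731, 882^65536=1261, 882^131072=1483, 882^262144=1140, 882^524288=613, 882^1048576=822, 882^2097152=424; 882^3709296 = 882^16 * 882^32 * 882^64 * 882^256 * 882^2048 * 882^4096 * 882^32768 * 882^524288 * 882^1048576 * 882^2097152 = 1666 (mod 1777); answer 1666

1666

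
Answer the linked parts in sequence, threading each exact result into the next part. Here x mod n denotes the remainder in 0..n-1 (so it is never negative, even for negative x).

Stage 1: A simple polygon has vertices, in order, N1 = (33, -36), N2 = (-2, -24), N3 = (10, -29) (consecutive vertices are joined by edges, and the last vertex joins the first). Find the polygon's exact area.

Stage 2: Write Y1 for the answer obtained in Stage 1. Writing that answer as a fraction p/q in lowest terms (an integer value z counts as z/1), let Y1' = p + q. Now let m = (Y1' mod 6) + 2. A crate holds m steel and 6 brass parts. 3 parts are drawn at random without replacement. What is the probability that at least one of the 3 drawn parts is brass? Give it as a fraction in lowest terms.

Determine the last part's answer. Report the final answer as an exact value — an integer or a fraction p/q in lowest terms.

31/33

Stage 1: cross terms: (33*-24 - -2*-36)=-864, (-2*-29 - 10*-24)=298, (10*-36 - 33*-29)=597; twice the area = |31| = 31; area = 31/2; answer 31/2
Stage 2: Y1 = 31/2; threaded value p + q = 33; m = 5; total draws C(11,3) = 165; complement C(5,3) = 10; favorable 165 - 10 = 155; P = 31/33; answer 31/33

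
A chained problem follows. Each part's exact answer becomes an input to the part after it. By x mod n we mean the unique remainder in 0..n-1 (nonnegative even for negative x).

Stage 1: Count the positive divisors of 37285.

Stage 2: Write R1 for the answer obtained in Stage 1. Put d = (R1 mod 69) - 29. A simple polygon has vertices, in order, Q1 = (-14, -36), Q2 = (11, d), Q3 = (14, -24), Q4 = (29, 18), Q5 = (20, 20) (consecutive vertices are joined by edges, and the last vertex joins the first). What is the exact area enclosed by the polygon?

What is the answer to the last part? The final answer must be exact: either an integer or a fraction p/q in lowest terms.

780

Stage 1: 37285 = 5 * 7457; number of divisors = (1+1) * (1+1) = 4; answer 4
Stage 2: R1 = 4; d = -25; cross terms: (-14*-25 - 11*-36)=746, (11*-24 - 14*-25)=86, (14*18 - 29*-24)=948, (29*20 - 20*18)=220, (20*-36 - -14*20)=-440; twice the area = |1560| = 1560; area = 780; answer 780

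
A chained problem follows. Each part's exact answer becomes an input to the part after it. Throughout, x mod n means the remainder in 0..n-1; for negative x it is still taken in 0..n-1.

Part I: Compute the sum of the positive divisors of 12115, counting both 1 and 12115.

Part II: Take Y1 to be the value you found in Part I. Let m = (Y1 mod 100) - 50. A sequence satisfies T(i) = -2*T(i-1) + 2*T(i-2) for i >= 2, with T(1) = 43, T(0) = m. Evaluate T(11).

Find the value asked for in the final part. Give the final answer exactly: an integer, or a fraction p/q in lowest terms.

Part I: 12115 = 5 * 2423; sigma = (1 + 5) * (1 + 2423) = 6 * 2424 = 14544; answer 14544
Part II: Y1 = 14544; m = -6; T(2) = -2*(43) + 2*(-6) = -98; iterating: T(2)=-98, T(3)=282, T(4)=-760, T(5)=2084, T(6)=-5688, T(7)=15544, T(8)=-42464, T(9)=116016, T(10)=-316960, T(11)=865952; answer 865952

865952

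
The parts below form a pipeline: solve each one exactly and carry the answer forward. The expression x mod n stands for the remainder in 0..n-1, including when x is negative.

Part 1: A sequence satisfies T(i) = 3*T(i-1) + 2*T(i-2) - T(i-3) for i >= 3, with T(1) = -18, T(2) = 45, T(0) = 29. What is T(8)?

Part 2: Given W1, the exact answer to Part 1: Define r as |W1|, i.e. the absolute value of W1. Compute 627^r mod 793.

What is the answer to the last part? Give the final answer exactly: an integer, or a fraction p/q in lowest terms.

412

Part 1: T(3) = 3*(45) + 2*(-18) - 1*(29) = 70; iterating: T(3)=70, T(4)=318, T(5)=1049, T(6)=3713, T(7)=12919, T(8)=45134; answer 45134
Part 2: W1 = 45134; r = 45134; squarings mod 793: 627^1=627, 627^2=594, 627^4=744, 627^8=22, 627^16=484, 627^32=321, 627^64=744, 627^128=22, 627^256=484, 627^512=321, 627^1024=744, 627^2048=22, 627^4096=484, 627^8192=321, 627^16384=744, 627^32768=22; 627^45134 = 627^2 * 627^4 * 627^8 * 627^64 * 627^4096 * 627^8192 * 627^32768 = 412 (mod 793); answer 412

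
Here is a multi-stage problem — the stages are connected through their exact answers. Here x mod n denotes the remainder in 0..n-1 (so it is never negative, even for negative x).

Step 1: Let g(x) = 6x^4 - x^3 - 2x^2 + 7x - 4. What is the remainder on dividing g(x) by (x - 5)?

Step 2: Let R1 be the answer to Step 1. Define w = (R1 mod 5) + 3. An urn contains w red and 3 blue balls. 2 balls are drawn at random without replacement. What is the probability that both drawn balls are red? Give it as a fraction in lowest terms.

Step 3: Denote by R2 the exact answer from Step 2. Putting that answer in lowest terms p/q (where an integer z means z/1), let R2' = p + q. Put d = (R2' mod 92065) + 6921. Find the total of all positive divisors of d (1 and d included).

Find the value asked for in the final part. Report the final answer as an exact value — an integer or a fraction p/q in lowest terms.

Step 1: remainder = value at the root: 6*(5)^4 - 1*(5)^3 - 2*(5)^2 + 7*(5)^1 - 4 = (3750) + (-125) + (-50) + (35) + (-4) = 3606; answer 3606
Step 2: R1 = 3606; w = 4; total draws C(7,2) = 21; favorable C(4,2) = 6; P = 2/7; answer 2/7
Step 3: R2 = 2/7; threaded value p + q = 9; d = 6930; 6930 = 2 * 3^2 * 5 * 7 * 11; sigma = (1 + 2) * (1 + 3 + 9) * (1 + 5) * (1 + 7) * (1 + 11) = 3 * 13 * 6 * 8 * 12 = 22464; answer 22464

22464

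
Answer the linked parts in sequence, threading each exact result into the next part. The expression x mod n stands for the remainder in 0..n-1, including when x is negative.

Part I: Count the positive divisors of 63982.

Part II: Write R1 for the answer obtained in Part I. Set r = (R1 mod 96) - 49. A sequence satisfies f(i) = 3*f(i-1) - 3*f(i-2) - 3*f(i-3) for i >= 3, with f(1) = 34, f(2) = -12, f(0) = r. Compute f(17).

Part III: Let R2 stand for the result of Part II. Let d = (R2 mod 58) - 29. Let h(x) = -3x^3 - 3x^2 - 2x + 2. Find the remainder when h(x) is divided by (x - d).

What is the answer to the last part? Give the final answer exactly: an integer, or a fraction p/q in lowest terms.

6112

Part I: 63982 = 2 * 31991; number of divisors = (1+1) * (1+1) = 4; answer 4
Part II: R1 = 4; r = -45; f(3) = 3*(-12) - 3*(34) - 3*(-45) = -3; iterating: f(3)=-3, f(4)=-75, f(5)=-180, f(6)=-306, f(7)=-153, f(8)=999, f(9)=4374, f(10)=10584, f(11)=15633, f(12)=2025, f(13)=-72576, f(14)=-270702, f(15)=-600453, f(16)=-771525, f(17)=298890; answer 298890
Part III: R2 = 298890; d = -13; remainder = value at the root: -3*(-13)^3 - 3*(-13)^2 - 2*(-13)^1 + 2 = (6591) + (-507) + (26) + (2) = 6112; answer 6112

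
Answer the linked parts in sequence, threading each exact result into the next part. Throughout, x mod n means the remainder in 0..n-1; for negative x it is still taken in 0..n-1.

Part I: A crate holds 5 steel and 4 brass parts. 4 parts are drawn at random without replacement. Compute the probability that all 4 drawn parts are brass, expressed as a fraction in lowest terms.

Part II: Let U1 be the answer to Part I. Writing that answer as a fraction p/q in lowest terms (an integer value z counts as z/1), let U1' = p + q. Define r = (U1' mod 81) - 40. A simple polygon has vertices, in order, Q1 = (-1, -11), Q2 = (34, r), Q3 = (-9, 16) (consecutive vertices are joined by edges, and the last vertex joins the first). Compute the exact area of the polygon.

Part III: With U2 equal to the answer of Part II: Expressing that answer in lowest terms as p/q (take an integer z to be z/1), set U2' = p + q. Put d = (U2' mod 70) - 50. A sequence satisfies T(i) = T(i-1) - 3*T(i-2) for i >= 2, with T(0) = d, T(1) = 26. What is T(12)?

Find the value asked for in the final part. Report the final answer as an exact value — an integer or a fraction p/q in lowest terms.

Part I: total draws C(9,4) = 126; favorable C(4,4) = 1; P = 1/126; answer 1/126
Part II: U1 = 1/126; threaded value p + q = 127; r = 6; cross terms: (-1*6 - 34*-11)=368, (34*16 - -9*6)=598, (-9*-11 - -1*16)=115; twice the area = |1081| = 1081; area = 1081/2; answer 1081/2
Part III: U2 = 1081/2; threaded value p + q = 1083; d = -17; T(2) = 1*(26) - 3*(-17) = 77; iterating: T(2)=77, T(3)=-1, T(4)=-232, T(5)=-229, T(6)=467, T(7)=1154, T(8)=-247, T(9)=-3709, T(10)=-2968, T(11)=8159, T(12)=17063; answer 17063

17063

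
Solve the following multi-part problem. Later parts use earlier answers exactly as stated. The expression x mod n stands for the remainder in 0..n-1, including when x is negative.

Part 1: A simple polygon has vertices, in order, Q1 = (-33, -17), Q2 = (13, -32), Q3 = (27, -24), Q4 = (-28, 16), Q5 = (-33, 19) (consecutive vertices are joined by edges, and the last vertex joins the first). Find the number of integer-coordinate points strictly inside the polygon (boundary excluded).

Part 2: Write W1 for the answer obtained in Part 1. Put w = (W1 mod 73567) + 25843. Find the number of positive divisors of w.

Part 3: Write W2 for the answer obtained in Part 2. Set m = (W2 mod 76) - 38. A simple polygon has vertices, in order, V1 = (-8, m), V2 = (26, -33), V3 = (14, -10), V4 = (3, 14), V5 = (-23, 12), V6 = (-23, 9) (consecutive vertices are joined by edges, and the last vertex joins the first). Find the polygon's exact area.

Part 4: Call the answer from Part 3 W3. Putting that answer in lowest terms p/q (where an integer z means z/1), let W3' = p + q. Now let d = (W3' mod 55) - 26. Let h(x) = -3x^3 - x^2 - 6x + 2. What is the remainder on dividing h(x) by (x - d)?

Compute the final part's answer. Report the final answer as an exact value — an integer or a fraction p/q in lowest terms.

Part 1: cross terms: (-33*-32 - 13*-17)=1277, (13*-24 - 27*-32)=552, (27*16 - -28*-24)=-240, (-28*19 - -33*16)=-4, (-33*-17 - -33*19)=1188; twice the area = |2773| = 2773; area = 2773/2; boundary points = 1 + 2 + 5 + 1 + 36 = 45; strictly interior points = area - boundary/2 + 1 = 1365; answer 1365
Part 2: W1 = 1365; w = 27208; 27208 = 2^3 * 19 * 179; number of divisors = (3+1) * (1+1) * (1+1) = 16; answer 16
Part 3: W2 = 16; m = -22; cross terms: (-8*-33 - 26*-22)=836, (26*-10 - 14*-33)=202, (14*14 - 3*-10)=226, (3*12 - -23*14)=358, (-23*9 - -23*12)=69, (-23*-22 - -8*9)=578; twice the area = |2269| = 2269; area = 2269/2; answer 2269/2
Part 4: W3 = 2269/2; threaded value p + q = 2271; d = -10; remainder = value at the root: -3*(-10)^3 - 1*(-10)^2 - 6*(-10)^1 + 2 = (3000) + (-100) + (60) + (2) = 2962; answer 2962

2962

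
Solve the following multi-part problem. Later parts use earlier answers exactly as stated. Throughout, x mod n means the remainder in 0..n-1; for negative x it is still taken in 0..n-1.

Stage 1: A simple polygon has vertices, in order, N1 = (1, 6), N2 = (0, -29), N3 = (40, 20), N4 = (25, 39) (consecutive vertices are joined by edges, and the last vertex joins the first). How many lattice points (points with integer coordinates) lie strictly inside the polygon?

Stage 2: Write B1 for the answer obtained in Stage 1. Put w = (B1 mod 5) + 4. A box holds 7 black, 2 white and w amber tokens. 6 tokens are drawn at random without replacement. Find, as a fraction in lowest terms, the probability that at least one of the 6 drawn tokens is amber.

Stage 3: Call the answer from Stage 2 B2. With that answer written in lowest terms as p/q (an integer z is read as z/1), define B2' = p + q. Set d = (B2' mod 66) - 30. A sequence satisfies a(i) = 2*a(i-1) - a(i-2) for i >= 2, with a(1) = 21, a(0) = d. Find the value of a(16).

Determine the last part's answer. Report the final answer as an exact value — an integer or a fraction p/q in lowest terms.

441

Stage 1: cross terms: (1*-29 - 0*6)=-29, (0*20 - 40*-29)=1160, (40*39 - 25*20)=1060, (25*6 - 1*39)=111; twice the area = |2302| = 2302; area = 1151; boundary points = 1 + 1 + 1 + 3 = 6; strictly interior points = area - boundary/2 + 1 = 1149; answer 1149
Stage 2: B1 = 1149; w = 8; total draws C(17,6) = 12376; complement C(9,6) = 84; favorable 12376 - 84 = 12292; P = 439/442; answer 439/442
Stage 3: B2 = 439/442; threaded value p + q = 881; d = -7; a(2) = 2*(21) - 1*(-7) = 49; iterating: a(2)=49, a(3)=77, a(4)=105, a(5)=133, a(6)=161, a(7)=189, a(8)=217, a(9)=245, a(10)=273, a(11)=301, a(12)=329, a(13)=357, a(14)=385, a(15)=413, a(16)=441; answer 441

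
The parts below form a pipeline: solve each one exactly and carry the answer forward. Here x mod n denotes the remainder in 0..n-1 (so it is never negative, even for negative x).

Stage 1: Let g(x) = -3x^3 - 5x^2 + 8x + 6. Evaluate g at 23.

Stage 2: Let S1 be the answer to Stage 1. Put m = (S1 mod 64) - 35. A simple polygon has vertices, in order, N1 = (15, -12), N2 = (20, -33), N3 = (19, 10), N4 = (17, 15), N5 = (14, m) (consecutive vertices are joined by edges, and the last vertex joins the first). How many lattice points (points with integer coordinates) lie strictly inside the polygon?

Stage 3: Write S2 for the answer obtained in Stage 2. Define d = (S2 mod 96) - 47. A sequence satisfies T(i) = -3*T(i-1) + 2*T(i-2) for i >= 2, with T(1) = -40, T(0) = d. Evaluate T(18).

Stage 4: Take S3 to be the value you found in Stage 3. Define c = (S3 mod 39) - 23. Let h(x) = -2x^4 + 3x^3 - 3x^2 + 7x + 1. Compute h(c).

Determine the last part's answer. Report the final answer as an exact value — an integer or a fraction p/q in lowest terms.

Stage 1: -3*(23)^3 - 5*(23)^2 + 8*(23)^1 + 6 = (-36501) + (-2645) + (184) + (6) = -38956; answer -38956
Stage 2: S1 = -38956; m = -15; cross terms: (15*-33 - 20*-12)=-255, (20*10 - 19*-33)=827, (19*15 - 17*10)=115, (17*-15 - 14*15)=-465, (14*-12 - 15*-15)=57; twice the area = |279| = 279; area = 279/2; boundary points = 1 + 1 + 1 + 3 + 1 = 7; strictly interior points = area - boundary/2 + 1 = 137; answer 137
Stage 3: S2 = 137; d = -6; T(2) = -3*(-40) + 2*(-6) = 108; iterating: T(2)=108, T(3)=-404, T(4)=1428, T(5)=-5092, T(6)=18132, T(7)=-64580, T(8)=230004, T(9)=-819172, T(10)=2917524, T(11)=-10390916, T(12)=37007796, T(13)=-131805220, T(14)=469431252, T(15)=-1671904196, T(16)=5954575092, T(17)=-21207533668, T(18)=75531751188; answer 75531751188
Stage 4: S3 = 75531751188; c = 13; -2*(13)^4 + 3*(13)^3 - 3*(13)^2 + 7*(13)^1 + 1 = (-57122) + (6591) + (-507) + (91) + (1) = -50946; answer -50946

-50946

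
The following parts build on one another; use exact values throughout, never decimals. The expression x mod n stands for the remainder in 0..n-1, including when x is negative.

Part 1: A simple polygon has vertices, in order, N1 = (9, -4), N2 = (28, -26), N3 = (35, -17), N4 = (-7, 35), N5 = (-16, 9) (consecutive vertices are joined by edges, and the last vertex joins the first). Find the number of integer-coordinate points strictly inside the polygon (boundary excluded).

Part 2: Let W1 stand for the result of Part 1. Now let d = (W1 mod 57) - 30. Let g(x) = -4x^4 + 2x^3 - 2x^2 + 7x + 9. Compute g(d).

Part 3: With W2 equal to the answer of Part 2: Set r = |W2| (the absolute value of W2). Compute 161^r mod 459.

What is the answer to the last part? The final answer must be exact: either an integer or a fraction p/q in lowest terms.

1

Part 1: cross terms: (9*-26 - 28*-4)=-122, (28*-17 - 35*-26)=434, (35*35 - -7*-17)=1106, (-7*9 - -16*35)=497, (-16*-4 - 9*9)=-17; twice the area = |1898| = 1898; area = 949; boundary points = 1 + 1 + 2 + 1 + 1 = 6; strictly interior points = area - boundary/2 + 1 = 947; answer 947
Part 2: W1 = 947; d = 5; -4*(5)^4 + 2*(5)^3 - 2*(5)^2 + 7*(5)^1 + 9 = (-2500) + (250) + (-50) + (35) + (9) = -2256; answer -2256
Part 3: W2 = -2256; r = 2256; squarings mod 459: 161^1=161, 161^2=217, 161^4=271, 161^8=1, 161^16=1, 161^32=1, 161^64=1, 161^128=1, 161^256=1, 161^512=1, 161^1024=1, 161^2048=1; 161^2256 = 161^16 * 161^64 * 161^128 * 161^2048 = 1 (mod 459); answer 1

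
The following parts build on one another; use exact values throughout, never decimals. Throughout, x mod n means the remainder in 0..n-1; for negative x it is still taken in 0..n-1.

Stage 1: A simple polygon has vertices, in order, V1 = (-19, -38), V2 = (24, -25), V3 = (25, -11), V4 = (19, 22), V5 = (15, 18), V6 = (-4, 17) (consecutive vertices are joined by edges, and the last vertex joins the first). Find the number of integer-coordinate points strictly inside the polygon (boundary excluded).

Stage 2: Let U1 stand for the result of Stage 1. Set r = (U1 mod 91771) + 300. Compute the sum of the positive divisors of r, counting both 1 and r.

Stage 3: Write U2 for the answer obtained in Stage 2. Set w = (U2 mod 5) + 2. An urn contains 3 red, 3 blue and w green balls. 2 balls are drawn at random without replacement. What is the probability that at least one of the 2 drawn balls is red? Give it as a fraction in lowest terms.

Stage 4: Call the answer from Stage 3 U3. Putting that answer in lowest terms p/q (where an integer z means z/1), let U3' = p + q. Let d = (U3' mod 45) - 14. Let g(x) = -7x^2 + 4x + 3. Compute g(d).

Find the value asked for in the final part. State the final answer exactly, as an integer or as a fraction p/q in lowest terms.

-17

Stage 1: cross terms: (-19*-25 - 24*-38)=1387, (24*-11 - 25*-25)=361, (25*22 - 19*-11)=759, (19*18 - 15*22)=12, (15*17 - -4*18)=327, (-4*-38 - -19*17)=475; twice the area = |3321| = 3321; area = 3321/2; boundary points = 1 + 1 + 3 + 4 + 1 + 5 = 15; strictly interior points = area - boundary/2 + 1 = 1654; answer 1654
Stage 2: U1 = 1654; r = 1954; 1954 = 2 * 977; sigma = (1 + 2) * (1 + 977) = 3 * 978 = 2934; answer 2934
Stage 3: U2 = 2934; w = 6; total draws C(12,2) = 66; complement C(9,2) = 36; favorable 66 - 36 = 30; P = 5/11; answer 5/11
Stage 4: U3 = 5/11; threaded value p + q = 16; d = 2; -7*(2)^2 + 4*(2)^1 + 3 = (-28) + (8) + (3) = -17; answer -17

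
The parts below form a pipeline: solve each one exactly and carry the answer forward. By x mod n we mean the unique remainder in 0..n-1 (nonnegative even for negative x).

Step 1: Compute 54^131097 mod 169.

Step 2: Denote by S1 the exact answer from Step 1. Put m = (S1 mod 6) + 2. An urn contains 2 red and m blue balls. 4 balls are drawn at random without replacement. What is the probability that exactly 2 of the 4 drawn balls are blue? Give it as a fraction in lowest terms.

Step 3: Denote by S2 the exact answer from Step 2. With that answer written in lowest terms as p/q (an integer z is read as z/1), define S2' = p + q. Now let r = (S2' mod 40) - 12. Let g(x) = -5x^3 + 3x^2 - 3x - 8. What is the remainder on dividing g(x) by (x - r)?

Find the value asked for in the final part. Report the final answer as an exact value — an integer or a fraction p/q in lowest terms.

707

Step 1: squarings mod 169: 54^1=54, 54^2=43, 54^4=159, 54^8=100, 54^16=29, 54^32=165, 54^64=16, 54^128=87, 54^256=133, 54^512=113, 54^1024=94, 54^2048=48, 54^4096=107, 54^8192=126, 54^16384=159, 54^32768=100, 54^65536=29, 54^131072=165; 54^131097 = 54^1 * 54^8 * 54^16 * 54^131072 = 83 (mod 169); answer 83
Step 2: S1 = 83; m = 7; total draws C(9,4) = 126; favorable C(7,2)*C(2,2) = 21; P = 1/6; answer 1/6
Step 3: S2 = 1/6; threaded value p + q = 7; r = -5; remainder = value at the root: -5*(-5)^3 + 3*(-5)^2 - 3*(-5)^1 - 8 = (625) + (75) + (15) + (-8) = 707; answer 707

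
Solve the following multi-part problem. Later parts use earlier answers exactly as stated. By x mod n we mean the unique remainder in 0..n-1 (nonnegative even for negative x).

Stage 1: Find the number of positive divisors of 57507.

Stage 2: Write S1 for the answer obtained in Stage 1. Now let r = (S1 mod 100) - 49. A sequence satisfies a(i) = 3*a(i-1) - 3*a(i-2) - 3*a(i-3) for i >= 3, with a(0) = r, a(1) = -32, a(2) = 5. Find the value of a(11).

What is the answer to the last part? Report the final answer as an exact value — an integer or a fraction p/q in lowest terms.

-80406

Stage 1: 57507 = 3 * 29 * 661; number of divisors = (1+1) * (1+1) * (1+1) = 8; answer 8
Stage 2: S1 = 8; r = -41; a(3) = 3*(5) - 3*(-32) - 3*(-41) = 234; iterating: a(3)=234, a(4)=783, a(5)=1632, a(6)=1845, a(7)=-1710, a(8)=-15561, a(9)=-47088, a(10)=-89451, a(11)=-80406; answer -80406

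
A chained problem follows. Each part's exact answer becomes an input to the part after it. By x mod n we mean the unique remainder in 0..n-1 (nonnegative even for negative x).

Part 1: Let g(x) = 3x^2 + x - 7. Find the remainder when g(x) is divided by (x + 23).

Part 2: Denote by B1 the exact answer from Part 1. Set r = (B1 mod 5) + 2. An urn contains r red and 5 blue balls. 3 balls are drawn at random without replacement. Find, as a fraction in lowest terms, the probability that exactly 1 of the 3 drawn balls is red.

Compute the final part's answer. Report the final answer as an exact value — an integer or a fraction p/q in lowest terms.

Part 1: remainder = value at the root: 3*(-23)^2 + 1*(-23)^1 - 7 = (1587) + (-23) + (-7) = 1557; answer 1557
Part 2: B1 = 1557; r = 4; total draws C(9,3) = 84; favorable C(4,1)*C(5,2) = 40; P = 10/21; answer 10/21

10/21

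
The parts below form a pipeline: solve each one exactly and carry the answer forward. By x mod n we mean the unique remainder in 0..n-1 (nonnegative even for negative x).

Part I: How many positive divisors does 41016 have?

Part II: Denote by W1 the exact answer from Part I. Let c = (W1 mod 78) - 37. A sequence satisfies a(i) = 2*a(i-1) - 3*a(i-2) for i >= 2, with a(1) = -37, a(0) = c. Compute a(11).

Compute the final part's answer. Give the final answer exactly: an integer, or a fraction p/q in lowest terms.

Part I: 41016 = 2^3 * 3 * 1709; number of divisors = (3+1) * (1+1) * (1+1) = 16; answer 16
Part II: W1 = 16; c = -21; a(2) = 2*(-37) - 3*(-21) = -11; iterating: a(2)=-11, a(3)=89, a(4)=211, a(5)=155, a(6)=-323, a(7)=-1111, a(8)=-1253, a(9)=827, a(10)=5413, a(11)=8345; answer 8345

8345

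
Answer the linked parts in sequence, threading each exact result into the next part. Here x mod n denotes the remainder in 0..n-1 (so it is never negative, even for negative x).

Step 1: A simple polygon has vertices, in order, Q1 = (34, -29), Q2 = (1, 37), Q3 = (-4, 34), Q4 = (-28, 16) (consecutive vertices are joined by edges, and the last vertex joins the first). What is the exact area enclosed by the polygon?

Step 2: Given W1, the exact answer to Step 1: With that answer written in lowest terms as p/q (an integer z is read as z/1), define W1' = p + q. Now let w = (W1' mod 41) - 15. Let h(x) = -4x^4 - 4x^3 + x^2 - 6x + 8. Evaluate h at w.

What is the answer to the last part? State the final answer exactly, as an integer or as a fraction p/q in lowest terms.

Step 1: cross terms: (34*37 - 1*-29)=1287, (1*34 - -4*37)=182, (-4*16 - -28*34)=888, (-28*-29 - 34*16)=268; twice the area = |2625| = 2625; area = 2625/2; answer 2625/2
Step 2: W1 = 2625/2; threaded value p + q = 2627; w = -12; -4*(-12)^4 - 4*(-12)^3 + 1*(-12)^2 - 6*(-12)^1 + 8 = (-82944) + (6912) + (144) + (72) + (8) = -75808; answer -75808

-75808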